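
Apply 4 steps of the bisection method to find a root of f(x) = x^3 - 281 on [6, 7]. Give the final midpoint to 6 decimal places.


f(x) = x^3 - 281
f(6) = -65 < 0
f(7) = 62 > 0

Step 1: midpoint = (6.000000 + 7.000000)/2 = 6.500000
  f(6.500000) = -6.375000
  f(mid) < 0, so root is in [6.500000, 7.000000]

Step 2: midpoint = (6.500000 + 7.000000)/2 = 6.750000
  f(6.750000) = 26.546875
  f(mid) > 0, so root is in [6.500000, 6.750000]

Step 3: midpoint = (6.500000 + 6.750000)/2 = 6.625000
  f(6.625000) = 9.775391
  f(mid) > 0, so root is in [6.500000, 6.625000]

Step 4: midpoint = (6.500000 + 6.625000)/2 = 6.562500
  f(6.562500) = 1.623291
  f(mid) > 0, so root is in [6.500000, 6.562500]

midpoint = 6.562500


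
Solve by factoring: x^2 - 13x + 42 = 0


We need two numbers that multiply to 42 and add to -13.
Those numbers are -6 and -7 (since (-6) * (-7) = 42 and (-6) + (-7) = -13).
So x^2 - 13x + 42 = (x - 6)(x - 7) = 0
Setting each factor to zero: x = 6 or x = 7

x = 6, x = 7


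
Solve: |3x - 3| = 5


An absolute value equation |expr| = 5 gives two cases:
Case 1: 3x - 3 = 5
  3x = 8, so x = 8/3
Case 2: 3x - 3 = -5
  3x = -2, so x = -2/3

x = -2/3, x = 8/3


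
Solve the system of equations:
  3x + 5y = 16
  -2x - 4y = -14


Using Cramer's rule:
Determinant D = (3)(-4) - (-2)(5) = -12 + 10 = -2
Dx = (16)(-4) - (-14)(5) = -64 + 70 = 6
Dy = (3)(-14) - (-2)(16) = -42 + 32 = -10
x = Dx/D = 6/-2 = -3
y = Dy/D = -10/-2 = 5

x = -3, y = 5


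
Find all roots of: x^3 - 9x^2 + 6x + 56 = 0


Let p(x) = x^3 - 9x^2 + 6x + 56. By the rational root theorem (leading coefficient 1), any rational root is an integer divisor of 56: try ±1, ±2, ... in turn.
Test x = 1: value = 54 ≠ 0.
Test x = -1: value = 40 ≠ 0.
Test x = 2: value = 40 ≠ 0.
Test x = -2: value = 0 ✓, so (x + 2) is a factor.
Synthetic division by (x + 2): bring down 1; 1(-2) - 9 = -11; (-11)(-2) + 6 = 28; 28(-2) + 56 = 0 → quotient x^2 - 11x + 28, remainder 0.
Solve the quadratic x^2 - 11x + 28 = 0: discriminant = (-11)^2 - 4(1)(28) = 121 - 112 = 9.
sqrt(9) = 3, so x = (11 ± 3)/2: x = 7 or x = 4.
Collecting all roots found:

x = -2, x = 4, x = 7


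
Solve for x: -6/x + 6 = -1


Subtract 6 from both sides: -6/x = -7
Multiply both sides by x: -6 = -7 * x
Divide by -7: x = 6/7

x = 6/7


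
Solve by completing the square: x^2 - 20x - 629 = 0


Start: x^2 - 20x - 629 = 0
Move constant: x^2 - 20x = 629
Half of -20 is -10, squared is 100
Add 100 to both sides: x^2 - 20x + 100 = 729
(x - 10)^2 = 729
x - 10 = ±27
x = 10 + 27 = 37 or x = 10 - 27 = -17

x = -17, x = 37


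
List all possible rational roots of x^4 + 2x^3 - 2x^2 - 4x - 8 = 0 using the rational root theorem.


Rational root theorem: possible roots are ±p/q where:
  p divides the constant term (-8): p ∈ {1, 2, 4, 8}
  q divides the leading coefficient (1): q ∈ {1}

All possible rational roots: -8, -4, -2, -1, 1, 2, 4, 8

-8, -4, -2, -1, 1, 2, 4, 8


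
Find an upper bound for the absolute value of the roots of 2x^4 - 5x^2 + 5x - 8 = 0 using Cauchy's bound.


Cauchy's bound: all roots r satisfy |r| <= 1 + max(|a_i/a_n|) for i = 0,...,n-1
where a_n is the leading coefficient.

Coefficients: [2, 0, -5, 5, -8]
Leading coefficient a_n = 2
Ratios |a_i/a_n|: 0, 5/2, 5/2, 4
Maximum ratio: 4
Cauchy's bound: |r| <= 1 + 4 = 5

Upper bound = 5


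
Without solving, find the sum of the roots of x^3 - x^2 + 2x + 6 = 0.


By Vieta's formulas for x^3 + bx^2 + cx + d = 0:
  r1 + r2 + r3 = -b/a = 1
  r1*r2 + r1*r3 + r2*r3 = c/a = 2
  r1*r2*r3 = -d/a = -6


Sum = 1


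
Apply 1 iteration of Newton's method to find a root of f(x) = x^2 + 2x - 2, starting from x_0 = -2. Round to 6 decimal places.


Newton's method: x_(n+1) = x_n - f(x_n)/f'(x_n)
f(x) = x^2 + 2x - 2
f'(x) = 2x + 2

Iteration 1:
  f(-2.000000) = -2.000000
  f'(-2.000000) = -2.000000
  x_1 = -2.000000 - (-2.000000)/(-2.000000) = -3.000000

x_1 = -3.000000


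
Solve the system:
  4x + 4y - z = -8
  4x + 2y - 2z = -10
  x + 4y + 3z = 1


Using Cramer's rule. Expand each determinant along the first row.
D  = 4*[2*3 - (-2)*4] - 4*[4*3 - (-2)*1] + (-1)*[4*4 - 2*1]
  = 4*(14) - 4*(14) + (-1)*(14) = -14
Dx = (-8)*[2*3 - (-2)*4] - 4*[(-10)*3 - (-2)*1] + (-1)*[(-10)*4 - 2*1]
  = (-8)*(14) - 4*(-28) + (-1)*(-42) = 42
Dy = 4*[(-10)*3 - (-2)*1] - (-8)*[4*3 - (-2)*1] + (-1)*[4*1 - (-10)*1]
  = 4*(-28) - (-8)*(14) + (-1)*(14) = -14
Dz = 4*[2*1 - (-10)*4] - 4*[4*1 - (-10)*1] + (-8)*[4*4 - 2*1]
  = 4*(42) - 4*(14) + (-8)*(14) = 0
x = Dx/D = 42/-14 = -3, y = Dy/D = -14/-14 = 1, z = Dz/D = 0/-14 = 0
Check eq1: (4)(-3) + (4)(1) + (-1)(0) = -8 = -8 ✓
Check eq2: (4)(-3) + (2)(1) + (-2)(0) = -10 = -10 ✓
Check eq3: (1)(-3) + (4)(1) + (3)(0) = 1 = 1 ✓

x = -3, y = 1, z = 0


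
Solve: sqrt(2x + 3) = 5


Square both sides: 2x + 3 = 5^2 = 25
2x = 25 - 3 = 22
x = 11
Check: sqrt(2*11 + 3) = sqrt(25) = 5 ✓

x = 11


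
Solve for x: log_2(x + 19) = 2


Convert to exponential form: x + 19 = 2^2 = 4
x = 4 - 19 = -15
Check: log_2(-15 + 19) = log_2(4) = log_2(4) = 2 ✓

x = -15


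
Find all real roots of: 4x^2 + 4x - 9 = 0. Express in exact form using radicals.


Using the quadratic formula: x = (-b ± sqrt(b^2 - 4ac)) / (2a)
Here a = 4, b = 4, c = -9
Discriminant = b^2 - 4ac = 4^2 - 4(4)(-9) = 16 + 144 = 160
Since discriminant = 160 > 0, there are two real roots.
x = (-4 ± 4*sqrt(10)) / 8
Simplifying: x = (-1 ± sqrt(10)) / 2
Numerically: x ≈ 1.0811 or x ≈ -2.0811

x = (-1 + sqrt(10)) / 2 or x = (-1 - sqrt(10)) / 2


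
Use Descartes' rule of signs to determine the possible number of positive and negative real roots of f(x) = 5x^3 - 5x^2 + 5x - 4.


Descartes' rule of signs:

For positive roots, count sign changes in f(x) = 5x^3 - 5x^2 + 5x - 4:
Signs of coefficients: +, -, +, -
Number of sign changes: 3
Possible positive real roots: 3, 1

For negative roots, examine f(-x) = -5x^3 - 5x^2 - 5x - 4:
Signs of coefficients: -, -, -, -
Number of sign changes: 0
Possible negative real roots: 0

Positive roots: 3 or 1; Negative roots: 0


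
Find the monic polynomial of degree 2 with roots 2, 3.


A monic polynomial with roots 2, 3 is:
p(x) = (x - 2)(x - 3)
After multiplying by (x - 2): x - 2
After multiplying by (x - 3): x^2 - 5x + 6

x^2 - 5x + 6


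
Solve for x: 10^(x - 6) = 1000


Express both sides with the same base.
1000 = 10^3
Since the bases match, equate exponents: x - 6 = 3
So x = 3 - (-6) = 9

x = 9


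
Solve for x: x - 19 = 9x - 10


Starting with: x - 19 = 9x - 10
Move all x terms to left: (1 - 9)x = -10 + 19
Simplify: -8x = 9
Divide both sides by -8: x = -9/8

x = -9/8


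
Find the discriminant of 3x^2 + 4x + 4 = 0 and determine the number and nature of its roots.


For ax^2 + bx + c = 0, discriminant D = b^2 - 4ac
Here a = 3, b = 4, c = 4
D = (4)^2 - 4(3)(4) = 16 - 48 = -32

D = -32 < 0
The equation has no real roots (2 complex conjugate roots).

Discriminant = -32, no real roots (2 complex conjugate roots)


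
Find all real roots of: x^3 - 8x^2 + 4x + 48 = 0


Let p(x) = x^3 - 8x^2 + 4x + 48. By the rational root theorem (leading coefficient 1), any rational root is an integer divisor of 48: try ±1, ±2, ... in turn.
Test x = 1: value = 45 ≠ 0.
Test x = -1: value = 35 ≠ 0.
Test x = 2: value = 32 ≠ 0.
Test x = -2: value = 0 ✓, so (x + 2) is a factor.
Synthetic division by (x + 2): bring down 1; 1(-2) - 8 = -10; (-10)(-2) + 4 = 24; 24(-2) + 48 = 0 → quotient x^2 - 10x + 24, remainder 0.
Solve the quadratic x^2 - 10x + 24 = 0: discriminant = (-10)^2 - 4(1)(24) = 100 - 96 = 4.
sqrt(4) = 2, so x = (10 ± 2)/2: x = 6 or x = 4.

x = -2, x = 4, x = 6


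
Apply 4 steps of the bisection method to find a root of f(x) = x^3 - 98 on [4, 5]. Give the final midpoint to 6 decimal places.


f(x) = x^3 - 98
f(4) = -34 < 0
f(5) = 27 > 0

Step 1: midpoint = (4.000000 + 5.000000)/2 = 4.500000
  f(4.500000) = -6.875000
  f(mid) < 0, so root is in [4.500000, 5.000000]

Step 2: midpoint = (4.500000 + 5.000000)/2 = 4.750000
  f(4.750000) = 9.171875
  f(mid) > 0, so root is in [4.500000, 4.750000]

Step 3: midpoint = (4.500000 + 4.750000)/2 = 4.625000
  f(4.625000) = 0.931641
  f(mid) > 0, so root is in [4.500000, 4.625000]

Step 4: midpoint = (4.500000 + 4.625000)/2 = 4.562500
  f(4.562500) = -3.025146
  f(mid) < 0, so root is in [4.562500, 4.625000]

midpoint = 4.562500


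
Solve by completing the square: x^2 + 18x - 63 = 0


Start: x^2 + 18x - 63 = 0
Move constant: x^2 + 18x = 63
Half of 18 is 9, squared is 81
Add 81 to both sides: x^2 + 18x + 81 = 144
(x + 9)^2 = 144
x + 9 = ±12
x = -9 + 12 = 3 or x = -9 - 12 = -21

x = -21, x = 3


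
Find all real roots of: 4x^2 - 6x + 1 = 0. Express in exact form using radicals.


Using the quadratic formula: x = (-b ± sqrt(b^2 - 4ac)) / (2a)
Here a = 4, b = -6, c = 1
Discriminant = b^2 - 4ac = (-6)^2 - 4(4)(1) = 36 - 16 = 20
Since discriminant = 20 > 0, there are two real roots.
x = (6 ± 2*sqrt(5)) / 8
Simplifying: x = (3 ± sqrt(5)) / 4
Numerically: x ≈ 1.3090 or x ≈ 0.1910

x = (3 + sqrt(5)) / 4 or x = (3 - sqrt(5)) / 4


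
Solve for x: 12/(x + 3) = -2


Multiply both sides by (x + 3): 12 = -2(x + 3)
Distribute: 12 = -2x - 6
-2x = 12 + 6 = 18
x = -9

x = -9


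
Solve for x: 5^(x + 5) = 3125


Express both sides with the same base.
3125 = 5^5
Since the bases match, equate exponents: x + 5 = 5
So x = 5 - (5) = 0

x = 0


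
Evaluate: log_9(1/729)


We need the exponent such that 9^? = 1/729
9^(-3) = 1/9^3 = 1/729
Therefore log_9(1/729) = -3

-3


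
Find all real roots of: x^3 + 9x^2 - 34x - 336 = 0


Let p(x) = x^3 + 9x^2 - 34x - 336. By the rational root theorem (leading coefficient 1), any rational root is an integer divisor of 336: try ±1, ±2, ... in turn.
Test x = 1: value = -360 ≠ 0.
Test x = -1: value = -294 ≠ 0.
Test x = 2: value = -360 ≠ 0.
Test x = -2: value = -240 ≠ 0.
Test x = 3: value = -330 ≠ 0.
Test x = -3: value = -180 ≠ 0.
Test x = 4: value = -264 ≠ 0.
Test x = -4: value = -120 ≠ 0.
Test x = 6: value = 0 ✓, so (x - 6) is a factor.
Synthetic division by (x - 6): bring down 1; 1(6) + 9 = 15; 15(6) - 34 = 56; 56(6) - 336 = 0 → quotient x^2 + 15x + 56, remainder 0.
Solve the quadratic x^2 + 15x + 56 = 0: discriminant = 15^2 - 4(1)(56) = 225 - 224 = 1.
sqrt(1) = 1, so x = (-15 ± 1)/2: x = -7 or x = -8.

x = -8, x = -7, x = 6


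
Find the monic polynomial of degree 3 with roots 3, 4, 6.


A monic polynomial with roots 3, 4, 6 is:
p(x) = (x - 3)(x - 4)(x - 6)
After multiplying by (x - 3): x - 3
After multiplying by (x - 4): x^2 - 7x + 12
After multiplying by (x - 6): x^3 - 13x^2 + 54x - 72

x^3 - 13x^2 + 54x - 72


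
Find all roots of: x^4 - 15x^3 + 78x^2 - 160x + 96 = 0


Let p(x) = x^4 - 15x^3 + 78x^2 - 160x + 96. By the rational root theorem (leading coefficient 1), any rational root is an integer divisor of 96: try ±1, ±2, ... in turn.
Test x = 1: value = 0 ✓, so (x - 1) is a factor.
Synthetic division by (x - 1): bring down 1; 1(1) - 15 = -14; (-14)(1) + 78 = 64; 64(1) - 160 = -96; (-96)(1) + 96 = 0 → quotient x^3 - 14x^2 + 64x - 96, remainder 0.
Continue with the quotient x^3 - 14x^2 + 64x - 96 (candidates must divide 96; re-test x = 1 first in case it repeats).
Test x = 1: value = -45 ≠ 0.
Test x = -1: value = -175 ≠ 0.
Test x = 2: value = -16 ≠ 0.
Test x = -2: value = -288 ≠ 0.
Test x = 3: value = -3 ≠ 0.
Test x = -3: value = -441 ≠ 0.
Test x = 4: value = 0 ✓, so (x - 4) is a factor.
Synthetic division by (x - 4): bring down 1; 1(4) - 14 = -10; (-10)(4) + 64 = 24; 24(4) - 96 = 0 → quotient x^2 - 10x + 24, remainder 0.
Solve the quadratic x^2 - 10x + 24 = 0: discriminant = (-10)^2 - 4(1)(24) = 100 - 96 = 4.
sqrt(4) = 2, so x = (10 ± 2)/2: x = 6 or x = 4.
Collecting all roots found:

x = 1, x = 4 (multiplicity 2), x = 6


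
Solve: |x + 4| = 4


An absolute value equation |expr| = 4 gives two cases:
Case 1: x + 4 = 4
  x = 0, so x = 0
Case 2: x + 4 = -4
  x = -8, so x = -8

x = -8, x = 0


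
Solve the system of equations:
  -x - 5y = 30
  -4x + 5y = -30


Using Cramer's rule:
Determinant D = (-1)(5) - (-4)(-5) = -5 - 20 = -25
Dx = (30)(5) - (-30)(-5) = 150 - 150 = 0
Dy = (-1)(-30) - (-4)(30) = 30 + 120 = 150
x = Dx/D = 0/-25 = 0
y = Dy/D = 150/-25 = -6

x = 0, y = -6


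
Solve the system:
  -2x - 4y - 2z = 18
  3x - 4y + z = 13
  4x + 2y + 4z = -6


Using Cramer's rule. Expand each determinant along the first row.
D  = (-2)*[(-4)*4 - 1*2] - (-4)*[3*4 - 1*4] + (-2)*[3*2 - (-4)*4]
  = (-2)*(-18) - (-4)*(8) + (-2)*(22) = 24
Dx = 18*[(-4)*4 - 1*2] - (-4)*[13*4 - 1*(-6)] + (-2)*[13*2 - (-4)*(-6)]
  = 18*(-18) - (-4)*(58) + (-2)*(2) = -96
Dy = (-2)*[13*4 - 1*(-6)] - 18*[3*4 - 1*4] + (-2)*[3*(-6) - 13*4]
  = (-2)*(58) - 18*(8) + (-2)*(-70) = -120
Dz = (-2)*[(-4)*(-6) - 13*2] - (-4)*[3*(-6) - 13*4] + 18*[3*2 - (-4)*4]
  = (-2)*(-2) - (-4)*(-70) + 18*(22) = 120
x = Dx/D = -96/24 = -4, y = Dy/D = -120/24 = -5, z = Dz/D = 120/24 = 5
Check eq1: (-2)(-4) + (-4)(-5) + (-2)(5) = 18 = 18 ✓
Check eq2: (3)(-4) + (-4)(-5) + (1)(5) = 13 = 13 ✓
Check eq3: (4)(-4) + (2)(-5) + (4)(5) = -6 = -6 ✓

x = -4, y = -5, z = 5


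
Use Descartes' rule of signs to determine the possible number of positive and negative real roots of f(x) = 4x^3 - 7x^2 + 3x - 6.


Descartes' rule of signs:

For positive roots, count sign changes in f(x) = 4x^3 - 7x^2 + 3x - 6:
Signs of coefficients: +, -, +, -
Number of sign changes: 3
Possible positive real roots: 3, 1

For negative roots, examine f(-x) = -4x^3 - 7x^2 - 3x - 6:
Signs of coefficients: -, -, -, -
Number of sign changes: 0
Possible negative real roots: 0

Positive roots: 3 or 1; Negative roots: 0


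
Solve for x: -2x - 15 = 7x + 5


Starting with: -2x - 15 = 7x + 5
Move all x terms to left: (-2 - 7)x = 5 + 15
Simplify: -9x = 20
Divide both sides by -9: x = -20/9

x = -20/9


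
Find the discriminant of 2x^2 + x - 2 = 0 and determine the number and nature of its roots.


For ax^2 + bx + c = 0, discriminant D = b^2 - 4ac
Here a = 2, b = 1, c = -2
D = (1)^2 - 4(2)(-2) = 1 + 16 = 17

D = 17 > 0 but not a perfect square
The equation has 2 distinct real irrational roots.

Discriminant = 17, 2 distinct real irrational roots


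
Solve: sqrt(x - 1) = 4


Square both sides: x - 1 = 4^2 = 16
x = 16 + 1 = 17
x = 17
Check: sqrt(1*17 - 1) = sqrt(16) = 4 ✓

x = 17


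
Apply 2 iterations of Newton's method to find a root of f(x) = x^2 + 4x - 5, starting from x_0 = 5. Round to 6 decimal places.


Newton's method: x_(n+1) = x_n - f(x_n)/f'(x_n)
f(x) = x^2 + 4x - 5
f'(x) = 2x + 4

Iteration 1:
  f(5.000000) = 40.000000
  f'(5.000000) = 14.000000
  x_1 = 5.000000 - (40.000000)/(14.000000) = 2.142857

Iteration 2:
  f(2.142857) = 8.163265
  f'(2.142857) = 8.285714
  x_2 = 2.142857 - (8.163265)/(8.285714) = 1.157635

x_2 = 1.157635


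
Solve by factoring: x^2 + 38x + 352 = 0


We need two numbers that multiply to 352 and add to 38.
Those numbers are 22 and 16 (since 22 * 16 = 352 and 22 + 16 = 38).
So x^2 + 38x + 352 = (x + 22)(x + 16) = 0
Setting each factor to zero: x = -22 or x = -16

x = -22, x = -16


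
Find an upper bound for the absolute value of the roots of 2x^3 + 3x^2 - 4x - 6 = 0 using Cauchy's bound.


Cauchy's bound: all roots r satisfy |r| <= 1 + max(|a_i/a_n|) for i = 0,...,n-1
where a_n is the leading coefficient.

Coefficients: [2, 3, -4, -6]
Leading coefficient a_n = 2
Ratios |a_i/a_n|: 3/2, 2, 3
Maximum ratio: 3
Cauchy's bound: |r| <= 1 + 3 = 4

Upper bound = 4


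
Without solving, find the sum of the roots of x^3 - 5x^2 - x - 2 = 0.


By Vieta's formulas for x^3 + bx^2 + cx + d = 0:
  r1 + r2 + r3 = -b/a = 5
  r1*r2 + r1*r3 + r2*r3 = c/a = -1
  r1*r2*r3 = -d/a = 2


Sum = 5


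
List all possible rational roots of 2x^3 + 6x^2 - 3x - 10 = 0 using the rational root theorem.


Rational root theorem: possible roots are ±p/q where:
  p divides the constant term (-10): p ∈ {1, 2, 5, 10}
  q divides the leading coefficient (2): q ∈ {1, 2}

All possible rational roots: -10, -5, -5/2, -2, -1, -1/2, 1/2, 1, 2, 5/2, 5, 10

-10, -5, -5/2, -2, -1, -1/2, 1/2, 1, 2, 5/2, 5, 10


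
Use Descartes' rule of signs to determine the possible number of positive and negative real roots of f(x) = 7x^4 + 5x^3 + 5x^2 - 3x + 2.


Descartes' rule of signs:

For positive roots, count sign changes in f(x) = 7x^4 + 5x^3 + 5x^2 - 3x + 2:
Signs of coefficients: +, +, +, -, +
Number of sign changes: 2
Possible positive real roots: 2, 0

For negative roots, examine f(-x) = 7x^4 - 5x^3 + 5x^2 + 3x + 2:
Signs of coefficients: +, -, +, +, +
Number of sign changes: 2
Possible negative real roots: 2, 0

Positive roots: 2 or 0; Negative roots: 2 or 0


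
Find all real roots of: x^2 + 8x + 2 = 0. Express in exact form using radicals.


Using the quadratic formula: x = (-b ± sqrt(b^2 - 4ac)) / (2a)
Here a = 1, b = 8, c = 2
Discriminant = b^2 - 4ac = 8^2 - 4(1)(2) = 64 - 8 = 56
Since discriminant = 56 > 0, there are two real roots.
x = (-8 ± 2*sqrt(14)) / 2
Simplifying: x = -4 ± sqrt(14)
Numerically: x ≈ -0.2583 or x ≈ -7.7417

x = -4 + sqrt(14) or x = -4 - sqrt(14)


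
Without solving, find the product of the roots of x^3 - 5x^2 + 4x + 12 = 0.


By Vieta's formulas for x^3 + bx^2 + cx + d = 0:
  r1 + r2 + r3 = -b/a = 5
  r1*r2 + r1*r3 + r2*r3 = c/a = 4
  r1*r2*r3 = -d/a = -12


Product = -12


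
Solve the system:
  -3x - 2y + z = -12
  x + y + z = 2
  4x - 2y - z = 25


Using Cramer's rule. Expand each determinant along the first row.
D  = (-3)*[1*(-1) - 1*(-2)] - (-2)*[1*(-1) - 1*4] + 1*[1*(-2) - 1*4]
  = (-3)*(1) - (-2)*(-5) + 1*(-6) = -19
Dx = (-12)*[1*(-1) - 1*(-2)] - (-2)*[2*(-1) - 1*25] + 1*[2*(-2) - 1*25]
  = (-12)*(1) - (-2)*(-27) + 1*(-29) = -95
Dy = (-3)*[2*(-1) - 1*25] - (-12)*[1*(-1) - 1*4] + 1*[1*25 - 2*4]
  = (-3)*(-27) - (-12)*(-5) + 1*(17) = 38
Dz = (-3)*[1*25 - 2*(-2)] - (-2)*[1*25 - 2*4] + (-12)*[1*(-2) - 1*4]
  = (-3)*(29) - (-2)*(17) + (-12)*(-6) = 19
x = Dx/D = -95/-19 = 5, y = Dy/D = 38/-19 = -2, z = Dz/D = 19/-19 = -1
Check eq1: (-3)(5) + (-2)(-2) + (1)(-1) = -12 = -12 ✓
Check eq2: (1)(5) + (1)(-2) + (1)(-1) = 2 = 2 ✓
Check eq3: (4)(5) + (-2)(-2) + (-1)(-1) = 25 = 25 ✓

x = 5, y = -2, z = -1


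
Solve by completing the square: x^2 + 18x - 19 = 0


Start: x^2 + 18x - 19 = 0
Move constant: x^2 + 18x = 19
Half of 18 is 9, squared is 81
Add 81 to both sides: x^2 + 18x + 81 = 100
(x + 9)^2 = 100
x + 9 = ±10
x = -9 + 10 = 1 or x = -9 - 10 = -19

x = -19, x = 1


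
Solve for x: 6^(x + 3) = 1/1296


Express both sides with the same base.
1/1296 = 6^(-4)
Since the bases match, equate exponents: x + 3 = -4
So x = -4 - (3) = -7

x = -7


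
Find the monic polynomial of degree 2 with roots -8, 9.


A monic polynomial with roots -8, 9 is:
p(x) = (x + 8)(x - 9)
After multiplying by (x + 8): x + 8
After multiplying by (x - 9): x^2 - x - 72

x^2 - x - 72


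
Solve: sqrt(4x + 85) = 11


Square both sides: 4x + 85 = 11^2 = 121
4x = 121 - 85 = 36
x = 9
Check: sqrt(4*9 + 85) = sqrt(121) = 11 ✓

x = 9


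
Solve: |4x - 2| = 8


An absolute value equation |expr| = 8 gives two cases:
Case 1: 4x - 2 = 8
  4x = 10, so x = 5/2
Case 2: 4x - 2 = -8
  4x = -6, so x = -3/2

x = -3/2, x = 5/2


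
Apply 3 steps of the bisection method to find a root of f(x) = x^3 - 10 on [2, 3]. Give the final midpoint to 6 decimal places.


f(x) = x^3 - 10
f(2) = -2 < 0
f(3) = 17 > 0

Step 1: midpoint = (2.000000 + 3.000000)/2 = 2.500000
  f(2.500000) = 5.625000
  f(mid) > 0, so root is in [2.000000, 2.500000]

Step 2: midpoint = (2.000000 + 2.500000)/2 = 2.250000
  f(2.250000) = 1.390625
  f(mid) > 0, so root is in [2.000000, 2.250000]

Step 3: midpoint = (2.000000 + 2.250000)/2 = 2.125000
  f(2.125000) = -0.404297
  f(mid) < 0, so root is in [2.125000, 2.250000]

midpoint = 2.125000


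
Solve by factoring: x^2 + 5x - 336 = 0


We need two numbers that multiply to -336 and add to 5.
Those numbers are -16 and 21 (since (-16) * 21 = -336 and (-16) + 21 = 5).
So x^2 + 5x - 336 = (x - 16)(x + 21) = 0
Setting each factor to zero: x = 16 or x = -21

x = -21, x = 16


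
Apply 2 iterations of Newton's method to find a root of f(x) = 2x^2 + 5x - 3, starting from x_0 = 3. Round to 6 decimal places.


Newton's method: x_(n+1) = x_n - f(x_n)/f'(x_n)
f(x) = 2x^2 + 5x - 3
f'(x) = 4x + 5

Iteration 1:
  f(3.000000) = 30.000000
  f'(3.000000) = 17.000000
  x_1 = 3.000000 - (30.000000)/(17.000000) = 1.235294

Iteration 2:
  f(1.235294) = 6.228374
  f'(1.235294) = 9.941176
  x_2 = 1.235294 - (6.228374)/(9.941176) = 0.608771

x_2 = 0.608771


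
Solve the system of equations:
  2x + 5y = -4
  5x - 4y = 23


Using Cramer's rule:
Determinant D = (2)(-4) - (5)(5) = -8 - 25 = -33
Dx = (-4)(-4) - (23)(5) = 16 - 115 = -99
Dy = (2)(23) - (5)(-4) = 46 + 20 = 66
x = Dx/D = -99/-33 = 3
y = Dy/D = 66/-33 = -2

x = 3, y = -2


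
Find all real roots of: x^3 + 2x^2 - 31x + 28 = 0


Let p(x) = x^3 + 2x^2 - 31x + 28. By the rational root theorem (leading coefficient 1), any rational root is an integer divisor of 28: try ±1, ±2, ... in turn.
Test x = 1: value = 0 ✓, so (x - 1) is a factor.
Synthetic division by (x - 1): bring down 1; 1(1) + 2 = 3; 3(1) - 31 = -28; (-28)(1) + 28 = 0 → quotient x^2 + 3x - 28, remainder 0.
Solve the quadratic x^2 + 3x - 28 = 0: discriminant = 3^2 - 4(1)(-28) = 9 + 112 = 121.
sqrt(121) = 11, so x = (-3 ± 11)/2: x = 4 or x = -7.

x = -7, x = 1, x = 4


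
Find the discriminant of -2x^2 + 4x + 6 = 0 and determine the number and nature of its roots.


For ax^2 + bx + c = 0, discriminant D = b^2 - 4ac
Here a = -2, b = 4, c = 6
D = (4)^2 - 4(-2)(6) = 16 + 48 = 64

D = 64 > 0 and is a perfect square (sqrt = 8)
The equation has 2 distinct real rational roots.

Discriminant = 64, 2 distinct real rational roots


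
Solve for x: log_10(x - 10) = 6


Convert to exponential form: x - 10 = 10^6 = 1000000
x = 1000000 + 10 = 1000010
Check: log_10(1000010 - 10) = log_10(1000000) = log_10(1000000) = 6 ✓

x = 1000010


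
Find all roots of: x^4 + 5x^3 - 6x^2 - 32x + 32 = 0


Let p(x) = x^4 + 5x^3 - 6x^2 - 32x + 32. By the rational root theorem (leading coefficient 1), any rational root is an integer divisor of 32: try ±1, ±2, ... in turn.
Test x = 1: value = 0 ✓, so (x - 1) is a factor.
Synthetic division by (x - 1): bring down 1; 1(1) + 5 = 6; 6(1) - 6 = 0; 0(1) - 32 = -32; (-32)(1) + 32 = 0 → quotient x^3 + 6x^2 - 32, remainder 0.
Continue with the quotient x^3 + 6x^2 - 32 (candidates must divide 32; re-test x = 1 first in case it repeats).
Test x = 1: value = -25 ≠ 0.
Test x = -1: value = -27 ≠ 0.
Test x = 2: value = 0 ✓, so (x - 2) is a factor.
Synthetic division by (x - 2): bring down 1; 1(2) + 6 = 8; 8(2) + 0 = 16; 16(2) - 32 = 0 → quotient x^2 + 8x + 16, remainder 0.
Solve the quadratic x^2 + 8x + 16 = 0: discriminant = 8^2 - 4(1)(16) = 64 - 64 = 0.
Discriminant = 0, so a double root: x = -8/2 = -4.
Collecting all roots found:

x = -4 (multiplicity 2), x = 1, x = 2


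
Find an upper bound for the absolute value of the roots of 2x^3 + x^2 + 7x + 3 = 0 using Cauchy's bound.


Cauchy's bound: all roots r satisfy |r| <= 1 + max(|a_i/a_n|) for i = 0,...,n-1
where a_n is the leading coefficient.

Coefficients: [2, 1, 7, 3]
Leading coefficient a_n = 2
Ratios |a_i/a_n|: 1/2, 7/2, 3/2
Maximum ratio: 7/2
Cauchy's bound: |r| <= 1 + 7/2 = 9/2

Upper bound = 9/2


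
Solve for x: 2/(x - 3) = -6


Multiply both sides by (x - 3): 2 = -6(x - 3)
Distribute: 2 = -6x + 18
-6x = 2 - 18 = -16
x = 8/3

x = 8/3


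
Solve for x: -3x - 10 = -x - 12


Starting with: -3x - 10 = -x - 12
Move all x terms to left: (-3 + 1)x = -12 + 10
Simplify: -2x = -2
Divide both sides by -2: x = 1

x = 1


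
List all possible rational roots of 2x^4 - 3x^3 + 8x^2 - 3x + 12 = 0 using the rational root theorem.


Rational root theorem: possible roots are ±p/q where:
  p divides the constant term (12): p ∈ {1, 2, 3, 4, 6, 12}
  q divides the leading coefficient (2): q ∈ {1, 2}

All possible rational roots: -12, -6, -4, -3, -2, -3/2, -1, -1/2, 1/2, 1, 3/2, 2, 3, 4, 6, 12

-12, -6, -4, -3, -2, -3/2, -1, -1/2, 1/2, 1, 3/2, 2, 3, 4, 6, 12


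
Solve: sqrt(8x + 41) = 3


Square both sides: 8x + 41 = 3^2 = 9
8x = 9 - 41 = -32
x = -4
Check: sqrt(8*(-4) + 41) = sqrt(9) = 3 ✓

x = -4


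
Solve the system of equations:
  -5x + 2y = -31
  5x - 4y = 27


Using Cramer's rule:
Determinant D = (-5)(-4) - (5)(2) = 20 - 10 = 10
Dx = (-31)(-4) - (27)(2) = 124 - 54 = 70
Dy = (-5)(27) - (5)(-31) = -135 + 155 = 20
x = Dx/D = 70/10 = 7
y = Dy/D = 20/10 = 2

x = 7, y = 2


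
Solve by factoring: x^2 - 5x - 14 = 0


We need two numbers that multiply to -14 and add to -5.
Those numbers are -7 and 2 (since (-7) * 2 = -14 and (-7) + 2 = -5).
So x^2 - 5x - 14 = (x - 7)(x + 2) = 0
Setting each factor to zero: x = 7 or x = -2

x = -2, x = 7


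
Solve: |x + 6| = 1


An absolute value equation |expr| = 1 gives two cases:
Case 1: x + 6 = 1
  x = -5, so x = -5
Case 2: x + 6 = -1
  x = -7, so x = -7

x = -7, x = -5


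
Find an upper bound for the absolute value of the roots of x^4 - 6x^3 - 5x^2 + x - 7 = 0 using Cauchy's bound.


Cauchy's bound: all roots r satisfy |r| <= 1 + max(|a_i/a_n|) for i = 0,...,n-1
where a_n is the leading coefficient.

Coefficients: [1, -6, -5, 1, -7]
Leading coefficient a_n = 1
Ratios |a_i/a_n|: 6, 5, 1, 7
Maximum ratio: 7
Cauchy's bound: |r| <= 1 + 7 = 8

Upper bound = 8


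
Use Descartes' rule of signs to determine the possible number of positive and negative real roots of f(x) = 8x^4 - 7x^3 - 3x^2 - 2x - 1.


Descartes' rule of signs:

For positive roots, count sign changes in f(x) = 8x^4 - 7x^3 - 3x^2 - 2x - 1:
Signs of coefficients: +, -, -, -, -
Number of sign changes: 1
Possible positive real roots: 1

For negative roots, examine f(-x) = 8x^4 + 7x^3 - 3x^2 + 2x - 1:
Signs of coefficients: +, +, -, +, -
Number of sign changes: 3
Possible negative real roots: 3, 1

Positive roots: 1; Negative roots: 3 or 1


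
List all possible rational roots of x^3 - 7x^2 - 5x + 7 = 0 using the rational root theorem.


Rational root theorem: possible roots are ±p/q where:
  p divides the constant term (7): p ∈ {1, 7}
  q divides the leading coefficient (1): q ∈ {1}

All possible rational roots: -7, -1, 1, 7

-7, -1, 1, 7


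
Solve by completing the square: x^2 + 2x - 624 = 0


Start: x^2 + 2x - 624 = 0
Move constant: x^2 + 2x = 624
Half of 2 is 1, squared is 1
Add 1 to both sides: x^2 + 2x + 1 = 625
(x + 1)^2 = 625
x + 1 = ±25
x = -1 + 25 = 24 or x = -1 - 25 = -26

x = -26, x = 24


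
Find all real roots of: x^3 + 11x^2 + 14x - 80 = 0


Let p(x) = x^3 + 11x^2 + 14x - 80. By the rational root theorem (leading coefficient 1), any rational root is an integer divisor of 80: try ±1, ±2, ... in turn.
Test x = 1: value = -54 ≠ 0.
Test x = -1: value = -84 ≠ 0.
Test x = 2: value = 0 ✓, so (x - 2) is a factor.
Synthetic division by (x - 2): bring down 1; 1(2) + 11 = 13; 13(2) + 14 = 40; 40(2) - 80 = 0 → quotient x^2 + 13x + 40, remainder 0.
Solve the quadratic x^2 + 13x + 40 = 0: discriminant = 13^2 - 4(1)(40) = 169 - 160 = 9.
sqrt(9) = 3, so x = (-13 ± 3)/2: x = -5 or x = -8.

x = -8, x = -5, x = 2


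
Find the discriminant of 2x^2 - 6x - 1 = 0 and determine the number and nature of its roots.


For ax^2 + bx + c = 0, discriminant D = b^2 - 4ac
Here a = 2, b = -6, c = -1
D = (-6)^2 - 4(2)(-1) = 36 + 8 = 44

D = 44 > 0 but not a perfect square
The equation has 2 distinct real irrational roots.

Discriminant = 44, 2 distinct real irrational roots


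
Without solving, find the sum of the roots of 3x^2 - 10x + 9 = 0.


By Vieta's formulas for ax^2 + bx + c = 0:
  Sum of roots = -b/a
  Product of roots = c/a

Here a = 3, b = -10, c = 9
Sum = -(-10)/3 = 10/3
Product = 9/3 = 3

Sum = 10/3


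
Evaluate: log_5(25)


We need the exponent such that 5^? = 25
5^2 = 25
Therefore log_5(25) = 2

2


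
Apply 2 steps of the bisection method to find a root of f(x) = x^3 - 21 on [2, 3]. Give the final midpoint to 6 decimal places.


f(x) = x^3 - 21
f(2) = -13 < 0
f(3) = 6 > 0

Step 1: midpoint = (2.000000 + 3.000000)/2 = 2.500000
  f(2.500000) = -5.375000
  f(mid) < 0, so root is in [2.500000, 3.000000]

Step 2: midpoint = (2.500000 + 3.000000)/2 = 2.750000
  f(2.750000) = -0.203125
  f(mid) < 0, so root is in [2.750000, 3.000000]

midpoint = 2.750000


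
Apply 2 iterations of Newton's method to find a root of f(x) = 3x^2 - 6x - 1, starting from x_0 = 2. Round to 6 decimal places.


Newton's method: x_(n+1) = x_n - f(x_n)/f'(x_n)
f(x) = 3x^2 - 6x - 1
f'(x) = 6x - 6

Iteration 1:
  f(2.000000) = -1.000000
  f'(2.000000) = 6.000000
  x_1 = 2.000000 - (-1.000000)/(6.000000) = 2.166667

Iteration 2:
  f(2.166667) = 0.083333
  f'(2.166667) = 7.000000
  x_2 = 2.166667 - (0.083333)/(7.000000) = 2.154762

x_2 = 2.154762


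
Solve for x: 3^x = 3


Express both sides with the same base.
3 = 3^1
Since the bases match: x = 1

x = 1


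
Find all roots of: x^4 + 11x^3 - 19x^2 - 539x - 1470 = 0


Let p(x) = x^4 + 11x^3 - 19x^2 - 539x - 1470. By the rational root theorem (leading coefficient 1), any rational root is an integer divisor of 1470: try ±1, ±2, ... in turn.
Test x = 1: value = -2016 ≠ 0.
Test x = -1: value = -960 ≠ 0.
Test x = 2: value = -2520 ≠ 0.
Test x = -2: value = -540 ≠ 0.
Test x = 3: value = -2880 ≠ 0.
Test x = -3: value = -240 ≠ 0.
Test x = 5: value = -2640 ≠ 0.
Test x = -5: value = 0 ✓, so (x + 5) is a factor.
Synthetic division by (x + 5): bring down 1; 1(-5) + 11 = 6; 6(-5) - 19 = -49; (-49)(-5) - 539 = -294; (-294)(-5) - 1470 = 0 → quotient x^3 + 6x^2 - 49x - 294, remainder 0.
Continue with the quotient x^3 + 6x^2 - 49x - 294 (candidates must divide 294).
Test x = 6: value = -156 ≠ 0.
Test x = -6: value = 0 ✓, so (x + 6) is a factor.
Synthetic division by (x + 6): bring down 1; 1(-6) + 6 = 0; 0(-6) - 49 = -49; (-49)(-6) - 294 = 0 → quotient x^2 - 49, remainder 0.
Solve the quadratic x^2 - 49 = 0: discriminant = 0^2 - 4(1)(-49) = 0 + 196 = 196.
sqrt(196) = 14, so x = (0 ± 14)/2: x = 7 or x = -7.
Collecting all roots found:

x = -7, x = -6, x = -5, x = 7


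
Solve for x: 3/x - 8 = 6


Subtract -8 from both sides: 3/x = 14
Multiply both sides by x: 3 = 14 * x
Divide by 14: x = 3/14

x = 3/14


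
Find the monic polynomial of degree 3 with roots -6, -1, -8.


A monic polynomial with roots -6, -1, -8 is:
p(x) = (x + 6)(x + 1)(x + 8)
After multiplying by (x + 6): x + 6
After multiplying by (x + 1): x^2 + 7x + 6
After multiplying by (x + 8): x^3 + 15x^2 + 62x + 48

x^3 + 15x^2 + 62x + 48


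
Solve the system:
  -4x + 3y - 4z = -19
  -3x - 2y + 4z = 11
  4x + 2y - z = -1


Using Cramer's rule. Expand each determinant along the first row.
D  = (-4)*[(-2)*(-1) - 4*2] - 3*[(-3)*(-1) - 4*4] + (-4)*[(-3)*2 - (-2)*4]
  = (-4)*(-6) - 3*(-13) + (-4)*(2) = 55
Dx = (-19)*[(-2)*(-1) - 4*2] - 3*[11*(-1) - 4*(-1)] + (-4)*[11*2 - (-2)*(-1)]
  = (-19)*(-6) - 3*(-7) + (-4)*(20) = 55
Dy = (-4)*[11*(-1) - 4*(-1)] - (-19)*[(-3)*(-1) - 4*4] + (-4)*[(-3)*(-1) - 11*4]
  = (-4)*(-7) - (-19)*(-13) + (-4)*(-41) = -55
Dz = (-4)*[(-2)*(-1) - 11*2] - 3*[(-3)*(-1) - 11*4] + (-19)*[(-3)*2 - (-2)*4]
  = (-4)*(-20) - 3*(-41) + (-19)*(2) = 165
x = Dx/D = 55/55 = 1, y = Dy/D = -55/55 = -1, z = Dz/D = 165/55 = 3
Check eq1: (-4)(1) + (3)(-1) + (-4)(3) = -19 = -19 ✓
Check eq2: (-3)(1) + (-2)(-1) + (4)(3) = 11 = 11 ✓
Check eq3: (4)(1) + (2)(-1) + (-1)(3) = -1 = -1 ✓

x = 1, y = -1, z = 3


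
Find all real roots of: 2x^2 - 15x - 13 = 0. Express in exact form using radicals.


Using the quadratic formula: x = (-b ± sqrt(b^2 - 4ac)) / (2a)
Here a = 2, b = -15, c = -13
Discriminant = b^2 - 4ac = (-15)^2 - 4(2)(-13) = 225 + 104 = 329
Since discriminant = 329 > 0, there are two real roots.
x = (15 ± sqrt(329)) / 4
Numerically: x ≈ 8.2846 or x ≈ -0.7846

x = (15 + sqrt(329)) / 4 or x = (15 - sqrt(329)) / 4


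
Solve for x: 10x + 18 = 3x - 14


Starting with: 10x + 18 = 3x - 14
Move all x terms to left: (10 - 3)x = -14 - 18
Simplify: 7x = -32
Divide both sides by 7: x = -32/7

x = -32/7


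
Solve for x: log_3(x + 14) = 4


Convert to exponential form: x + 14 = 3^4 = 81
x = 81 - 14 = 67
Check: log_3(67 + 14) = log_3(81) = log_3(81) = 4 ✓

x = 67


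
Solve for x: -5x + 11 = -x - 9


Starting with: -5x + 11 = -x - 9
Move all x terms to left: (-5 + 1)x = -9 - 11
Simplify: -4x = -20
Divide both sides by -4: x = 5

x = 5


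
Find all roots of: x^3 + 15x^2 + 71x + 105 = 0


Let p(x) = x^3 + 15x^2 + 71x + 105. By the rational root theorem (leading coefficient 1), any rational root is an integer divisor of 105: try ±1, ±2, ... in turn.
Test x = 1: value = 192 ≠ 0.
Test x = -1: value = 48 ≠ 0.
Test x = 3: value = 480 ≠ 0.
Test x = -3: value = 0 ✓, so (x + 3) is a factor.
Synthetic division by (x + 3): bring down 1; 1(-3) + 15 = 12; 12(-3) + 71 = 35; 35(-3) + 105 = 0 → quotient x^2 + 12x + 35, remainder 0.
Solve the quadratic x^2 + 12x + 35 = 0: discriminant = 12^2 - 4(1)(35) = 144 - 140 = 4.
sqrt(4) = 2, so x = (-12 ± 2)/2: x = -5 or x = -7.
Collecting all roots found:

x = -7, x = -5, x = -3


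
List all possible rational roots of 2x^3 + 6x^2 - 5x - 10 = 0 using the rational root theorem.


Rational root theorem: possible roots are ±p/q where:
  p divides the constant term (-10): p ∈ {1, 2, 5, 10}
  q divides the leading coefficient (2): q ∈ {1, 2}

All possible rational roots: -10, -5, -5/2, -2, -1, -1/2, 1/2, 1, 2, 5/2, 5, 10

-10, -5, -5/2, -2, -1, -1/2, 1/2, 1, 2, 5/2, 5, 10


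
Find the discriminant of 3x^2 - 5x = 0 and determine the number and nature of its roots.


For ax^2 + bx + c = 0, discriminant D = b^2 - 4ac
Here a = 3, b = -5, c = 0
D = (-5)^2 - 4(3)(0) = 25 - 0 = 25

D = 25 > 0 and is a perfect square (sqrt = 5)
The equation has 2 distinct real rational roots.

Discriminant = 25, 2 distinct real rational roots


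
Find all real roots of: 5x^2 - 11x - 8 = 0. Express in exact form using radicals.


Using the quadratic formula: x = (-b ± sqrt(b^2 - 4ac)) / (2a)
Here a = 5, b = -11, c = -8
Discriminant = b^2 - 4ac = (-11)^2 - 4(5)(-8) = 121 + 160 = 281
Since discriminant = 281 > 0, there are two real roots.
x = (11 ± sqrt(281)) / 10
Numerically: x ≈ 2.7763 or x ≈ -0.5763

x = (11 + sqrt(281)) / 10 or x = (11 - sqrt(281)) / 10


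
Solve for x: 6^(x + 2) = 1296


Express both sides with the same base.
1296 = 6^4
Since the bases match, equate exponents: x + 2 = 4
So x = 4 - (2) = 2

x = 2


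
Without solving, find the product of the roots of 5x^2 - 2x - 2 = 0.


By Vieta's formulas for ax^2 + bx + c = 0:
  Sum of roots = -b/a
  Product of roots = c/a

Here a = 5, b = -2, c = -2
Sum = -(-2)/5 = 2/5
Product = -2/5 = -2/5

Product = -2/5


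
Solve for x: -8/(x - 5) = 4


Multiply both sides by (x - 5): -8 = 4(x - 5)
Distribute: -8 = 4x - 20
4x = -8 + 20 = 12
x = 3

x = 3


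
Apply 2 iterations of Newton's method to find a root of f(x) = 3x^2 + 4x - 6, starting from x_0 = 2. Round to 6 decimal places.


Newton's method: x_(n+1) = x_n - f(x_n)/f'(x_n)
f(x) = 3x^2 + 4x - 6
f'(x) = 6x + 4

Iteration 1:
  f(2.000000) = 14.000000
  f'(2.000000) = 16.000000
  x_1 = 2.000000 - (14.000000)/(16.000000) = 1.125000

Iteration 2:
  f(1.125000) = 2.296875
  f'(1.125000) = 10.750000
  x_2 = 1.125000 - (2.296875)/(10.750000) = 0.911337

x_2 = 0.911337


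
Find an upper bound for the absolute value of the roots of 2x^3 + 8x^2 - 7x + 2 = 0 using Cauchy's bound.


Cauchy's bound: all roots r satisfy |r| <= 1 + max(|a_i/a_n|) for i = 0,...,n-1
where a_n is the leading coefficient.

Coefficients: [2, 8, -7, 2]
Leading coefficient a_n = 2
Ratios |a_i/a_n|: 4, 7/2, 1
Maximum ratio: 4
Cauchy's bound: |r| <= 1 + 4 = 5

Upper bound = 5


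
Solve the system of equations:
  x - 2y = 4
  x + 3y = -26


Using Cramer's rule:
Determinant D = (1)(3) - (1)(-2) = 3 + 2 = 5
Dx = (4)(3) - (-26)(-2) = 12 - 52 = -40
Dy = (1)(-26) - (1)(4) = -26 - 4 = -30
x = Dx/D = -40/5 = -8
y = Dy/D = -30/5 = -6

x = -8, y = -6


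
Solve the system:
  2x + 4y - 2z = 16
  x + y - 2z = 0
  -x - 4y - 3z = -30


Using Cramer's rule. Expand each determinant along the first row.
D  = 2*[1*(-3) - (-2)*(-4)] - 4*[1*(-3) - (-2)*(-1)] + (-2)*[1*(-4) - 1*(-1)]
  = 2*(-11) - 4*(-5) + (-2)*(-3) = 4
Dx = 16*[1*(-3) - (-2)*(-4)] - 4*[0*(-3) - (-2)*(-30)] + (-2)*[0*(-4) - 1*(-30)]
  = 16*(-11) - 4*(-60) + (-2)*(30) = 4
Dy = 2*[0*(-3) - (-2)*(-30)] - 16*[1*(-3) - (-2)*(-1)] + (-2)*[1*(-30) - 0*(-1)]
  = 2*(-60) - 16*(-5) + (-2)*(-30) = 20
Dz = 2*[1*(-30) - 0*(-4)] - 4*[1*(-30) - 0*(-1)] + 16*[1*(-4) - 1*(-1)]
  = 2*(-30) - 4*(-30) + 16*(-3) = 12
x = Dx/D = 4/4 = 1, y = Dy/D = 20/4 = 5, z = Dz/D = 12/4 = 3
Check eq1: (2)(1) + (4)(5) + (-2)(3) = 16 = 16 ✓
Check eq2: (1)(1) + (1)(5) + (-2)(3) = 0 = 0 ✓
Check eq3: (-1)(1) + (-4)(5) + (-3)(3) = -30 = -30 ✓

x = 1, y = 5, z = 3


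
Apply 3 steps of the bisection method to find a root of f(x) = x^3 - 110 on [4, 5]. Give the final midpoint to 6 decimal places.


f(x) = x^3 - 110
f(4) = -46 < 0
f(5) = 15 > 0

Step 1: midpoint = (4.000000 + 5.000000)/2 = 4.500000
  f(4.500000) = -18.875000
  f(mid) < 0, so root is in [4.500000, 5.000000]

Step 2: midpoint = (4.500000 + 5.000000)/2 = 4.750000
  f(4.750000) = -2.828125
  f(mid) < 0, so root is in [4.750000, 5.000000]

Step 3: midpoint = (4.750000 + 5.000000)/2 = 4.875000
  f(4.875000) = 5.857422
  f(mid) > 0, so root is in [4.750000, 4.875000]

midpoint = 4.875000


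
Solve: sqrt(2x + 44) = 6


Square both sides: 2x + 44 = 6^2 = 36
2x = 36 - 44 = -8
x = -4
Check: sqrt(2*(-4) + 44) = sqrt(36) = 6 ✓

x = -4


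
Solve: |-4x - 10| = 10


An absolute value equation |expr| = 10 gives two cases:
Case 1: -4x - 10 = 10
  -4x = 20, so x = -5
Case 2: -4x - 10 = -10
  -4x = 0, so x = 0

x = -5, x = 0


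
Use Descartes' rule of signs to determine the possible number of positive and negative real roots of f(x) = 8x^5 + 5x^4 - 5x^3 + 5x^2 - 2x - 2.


Descartes' rule of signs:

For positive roots, count sign changes in f(x) = 8x^5 + 5x^4 - 5x^3 + 5x^2 - 2x - 2:
Signs of coefficients: +, +, -, +, -, -
Number of sign changes: 3
Possible positive real roots: 3, 1

For negative roots, examine f(-x) = -8x^5 + 5x^4 + 5x^3 + 5x^2 + 2x - 2:
Signs of coefficients: -, +, +, +, +, -
Number of sign changes: 2
Possible negative real roots: 2, 0

Positive roots: 3 or 1; Negative roots: 2 or 0


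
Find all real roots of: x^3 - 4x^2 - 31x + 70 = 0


Let p(x) = x^3 - 4x^2 - 31x + 70. By the rational root theorem (leading coefficient 1), any rational root is an integer divisor of 70: try ±1, ±2, ... in turn.
Test x = 1: value = 36 ≠ 0.
Test x = -1: value = 96 ≠ 0.
Test x = 2: value = 0 ✓, so (x - 2) is a factor.
Synthetic division by (x - 2): bring down 1; 1(2) - 4 = -2; (-2)(2) - 31 = -35; (-35)(2) + 70 = 0 → quotient x^2 - 2x - 35, remainder 0.
Solve the quadratic x^2 - 2x - 35 = 0: discriminant = (-2)^2 - 4(1)(-35) = 4 + 140 = 144.
sqrt(144) = 12, so x = (2 ± 12)/2: x = 7 or x = -5.

x = -5, x = 2, x = 7


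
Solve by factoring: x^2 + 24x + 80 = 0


We need two numbers that multiply to 80 and add to 24.
Those numbers are 4 and 20 (since 4 * 20 = 80 and 4 + 20 = 24).
So x^2 + 24x + 80 = (x + 4)(x + 20) = 0
Setting each factor to zero: x = -4 or x = -20

x = -20, x = -4


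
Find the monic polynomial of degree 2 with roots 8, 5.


A monic polynomial with roots 8, 5 is:
p(x) = (x - 8)(x - 5)
After multiplying by (x - 8): x - 8
After multiplying by (x - 5): x^2 - 13x + 40

x^2 - 13x + 40


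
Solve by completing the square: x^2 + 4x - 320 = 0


Start: x^2 + 4x - 320 = 0
Move constant: x^2 + 4x = 320
Half of 4 is 2, squared is 4
Add 4 to both sides: x^2 + 4x + 4 = 324
(x + 2)^2 = 324
x + 2 = ±18
x = -2 + 18 = 16 or x = -2 - 18 = -20

x = -20, x = 16


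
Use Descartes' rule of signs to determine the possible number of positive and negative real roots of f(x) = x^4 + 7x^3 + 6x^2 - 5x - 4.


Descartes' rule of signs:

For positive roots, count sign changes in f(x) = x^4 + 7x^3 + 6x^2 - 5x - 4:
Signs of coefficients: +, +, +, -, -
Number of sign changes: 1
Possible positive real roots: 1

For negative roots, examine f(-x) = x^4 - 7x^3 + 6x^2 + 5x - 4:
Signs of coefficients: +, -, +, +, -
Number of sign changes: 3
Possible negative real roots: 3, 1

Positive roots: 1; Negative roots: 3 or 1
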